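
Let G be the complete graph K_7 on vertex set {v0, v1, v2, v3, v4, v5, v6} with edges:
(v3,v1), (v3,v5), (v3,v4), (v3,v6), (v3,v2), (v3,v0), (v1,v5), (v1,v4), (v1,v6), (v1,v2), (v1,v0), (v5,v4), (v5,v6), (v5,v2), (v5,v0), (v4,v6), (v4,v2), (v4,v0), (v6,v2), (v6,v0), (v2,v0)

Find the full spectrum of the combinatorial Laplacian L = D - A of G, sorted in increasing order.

For the complete graph K_n, L = nI − J (J = all-ones matrix). J has eigenvalues n (once, eigenvector 𝟙) and 0 (multiplicity n−1), so L has eigenvalues 0 (once) and n (multiplicity n−1). Here n = 7: eigenvalue 0 once and 7 with multiplicity 6.
Laplacian eigenvalues (increasing order): [0.0, 7.0, 7.0, 7.0, 7.0, 7.0, 7.0]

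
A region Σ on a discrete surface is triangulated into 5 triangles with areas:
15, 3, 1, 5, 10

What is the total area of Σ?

15 + 3 + 1 + 5 + 10 = 34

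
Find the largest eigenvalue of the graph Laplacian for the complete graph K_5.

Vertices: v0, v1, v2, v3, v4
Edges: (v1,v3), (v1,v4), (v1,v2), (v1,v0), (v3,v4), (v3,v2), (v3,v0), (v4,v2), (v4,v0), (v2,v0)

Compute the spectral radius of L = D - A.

For the complete graph K_n, L = nI − J (J = all-ones matrix). J has eigenvalues n (once, eigenvector 𝟙) and 0 (multiplicity n−1), so L has eigenvalues 0 (once) and n (multiplicity n−1). Here n = 5: eigenvalue 0 once and 5 with multiplicity 4.
Laplacian eigenvalues: [0.0, 5.0, 5.0, 5.0, 5.0]. Largest eigenvalue (spectral radius) = 5.0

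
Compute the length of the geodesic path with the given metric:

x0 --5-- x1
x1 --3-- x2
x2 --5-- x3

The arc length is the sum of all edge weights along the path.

Arc length = 5 + 3 + 5 = 13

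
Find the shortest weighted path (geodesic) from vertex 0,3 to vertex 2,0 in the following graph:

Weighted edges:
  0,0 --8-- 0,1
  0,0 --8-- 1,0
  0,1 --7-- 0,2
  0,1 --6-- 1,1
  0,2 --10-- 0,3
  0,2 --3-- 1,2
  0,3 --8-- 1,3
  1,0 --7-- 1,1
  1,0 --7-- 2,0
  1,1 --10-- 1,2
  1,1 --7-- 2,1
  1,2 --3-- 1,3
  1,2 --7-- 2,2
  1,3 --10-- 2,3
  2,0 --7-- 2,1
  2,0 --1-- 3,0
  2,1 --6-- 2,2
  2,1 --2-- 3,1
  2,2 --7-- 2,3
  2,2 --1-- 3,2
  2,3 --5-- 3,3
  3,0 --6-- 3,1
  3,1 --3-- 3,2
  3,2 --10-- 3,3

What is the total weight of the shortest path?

Shortest path: 0,3 → 1,3 → 1,2 → 2,2 → 3,2 → 3,1 → 3,0 → 2,0, total weight = 29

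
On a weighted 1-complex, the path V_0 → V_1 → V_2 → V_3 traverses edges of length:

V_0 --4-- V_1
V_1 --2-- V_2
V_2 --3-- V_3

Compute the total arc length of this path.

Arc length = 4 + 2 + 3 = 9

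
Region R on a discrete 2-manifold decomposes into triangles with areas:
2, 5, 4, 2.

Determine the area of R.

2 + 5 + 4 + 2 = 13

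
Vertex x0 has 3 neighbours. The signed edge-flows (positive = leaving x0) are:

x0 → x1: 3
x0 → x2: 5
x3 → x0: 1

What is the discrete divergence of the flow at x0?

Divergence = sum of outgoing flows = 3 + 5 + (-1) = 7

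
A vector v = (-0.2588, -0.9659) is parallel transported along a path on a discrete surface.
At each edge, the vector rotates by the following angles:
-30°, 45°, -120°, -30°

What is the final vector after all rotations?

Total rotation: (-30°) + 45° + (-120°) + (-30°) = -135°. Final vector: (-0.5000, 0.8660)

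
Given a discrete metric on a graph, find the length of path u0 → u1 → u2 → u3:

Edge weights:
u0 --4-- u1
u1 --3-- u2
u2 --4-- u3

Arc length = 4 + 3 + 4 = 11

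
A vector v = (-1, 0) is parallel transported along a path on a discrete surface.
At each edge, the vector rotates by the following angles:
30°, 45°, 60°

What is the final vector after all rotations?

Total rotation: 30° + 45° + 60° = 135°. Final vector: (0.7071, -0.7071)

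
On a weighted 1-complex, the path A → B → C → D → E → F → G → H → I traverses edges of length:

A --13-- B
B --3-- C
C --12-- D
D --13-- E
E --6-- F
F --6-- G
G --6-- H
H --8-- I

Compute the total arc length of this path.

Arc length = 13 + 3 + 12 + 13 + 6 + 6 + 6 + 8 = 67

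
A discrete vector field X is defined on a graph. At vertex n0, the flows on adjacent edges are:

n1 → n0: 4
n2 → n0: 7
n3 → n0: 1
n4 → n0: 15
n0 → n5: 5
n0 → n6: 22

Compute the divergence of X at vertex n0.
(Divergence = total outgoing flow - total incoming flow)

Divergence = sum of outgoing flows = (-4) + (-7) + (-1) + (-15) + 5 + 22 = 0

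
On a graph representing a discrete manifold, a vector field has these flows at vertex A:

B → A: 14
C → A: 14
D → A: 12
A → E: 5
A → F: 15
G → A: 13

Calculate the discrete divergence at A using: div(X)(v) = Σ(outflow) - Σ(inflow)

Divergence = sum of outgoing flows = (-14) + (-14) + (-12) + 5 + 15 + (-13) = -33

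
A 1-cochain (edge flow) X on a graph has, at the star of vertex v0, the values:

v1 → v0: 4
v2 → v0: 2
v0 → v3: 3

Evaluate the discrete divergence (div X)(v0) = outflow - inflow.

Divergence = sum of outgoing flows = (-4) + (-2) + 3 = -3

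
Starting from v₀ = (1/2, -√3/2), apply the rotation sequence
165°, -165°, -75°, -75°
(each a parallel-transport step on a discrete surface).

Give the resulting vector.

Total rotation: 165° + (-165°) + (-75°) + (-75°) = -150°. Final vector: (-0.8660, 0.5000)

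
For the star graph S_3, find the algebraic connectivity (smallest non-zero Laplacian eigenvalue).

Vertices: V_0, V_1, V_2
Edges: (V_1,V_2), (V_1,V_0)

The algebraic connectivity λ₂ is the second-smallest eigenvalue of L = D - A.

The star S_3 is the complete bipartite graph K_{1,2} (one hub of degree 2, 2 leaves of degree 1). The Laplacian spectrum of K_{p,q} is 0, p (multiplicity q−1), q (multiplicity p−1), p+q. With p = 1, q = 2: 0 once, 1 with multiplicity 1, and 3 once. (Check: trace L = sum of degrees = 4 = 1·1 + 3.)
Laplacian eigenvalues: [0.0, 1.0, 3.0]. Algebraic connectivity (smallest non-zero eigenvalue) = 1.0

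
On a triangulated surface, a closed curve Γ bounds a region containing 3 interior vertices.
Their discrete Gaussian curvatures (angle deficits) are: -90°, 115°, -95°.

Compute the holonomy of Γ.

Holonomy = total enclosed curvature = (-90°) + 115° + (-95°) = -70°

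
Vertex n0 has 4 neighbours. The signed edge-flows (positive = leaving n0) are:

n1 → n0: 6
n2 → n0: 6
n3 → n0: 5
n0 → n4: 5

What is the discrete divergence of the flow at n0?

Divergence = sum of outgoing flows = (-6) + (-6) + (-5) + 5 = -12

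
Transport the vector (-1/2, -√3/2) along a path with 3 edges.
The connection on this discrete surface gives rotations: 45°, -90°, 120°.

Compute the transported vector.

Total rotation: 45° + (-90°) + 120° = 75°. Final vector: (0.7071, -0.7071)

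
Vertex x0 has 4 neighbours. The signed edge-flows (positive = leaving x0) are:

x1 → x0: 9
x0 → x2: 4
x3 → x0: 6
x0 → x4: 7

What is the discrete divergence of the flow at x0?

Divergence = sum of outgoing flows = (-9) + 4 + (-6) + 7 = -4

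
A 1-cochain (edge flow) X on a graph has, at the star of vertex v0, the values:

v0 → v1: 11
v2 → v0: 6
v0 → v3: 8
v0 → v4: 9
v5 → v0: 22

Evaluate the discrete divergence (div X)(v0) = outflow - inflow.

Divergence = sum of outgoing flows = 11 + (-6) + 8 + 9 + (-22) = 0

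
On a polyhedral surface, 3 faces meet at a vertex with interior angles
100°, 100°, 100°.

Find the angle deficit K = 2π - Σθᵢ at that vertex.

Sum of angles = 300°. K = 360° - 300° = 60° = π/3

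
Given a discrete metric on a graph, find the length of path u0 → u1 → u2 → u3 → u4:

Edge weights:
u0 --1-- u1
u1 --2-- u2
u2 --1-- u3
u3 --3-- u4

Arc length = 1 + 2 + 1 + 3 = 7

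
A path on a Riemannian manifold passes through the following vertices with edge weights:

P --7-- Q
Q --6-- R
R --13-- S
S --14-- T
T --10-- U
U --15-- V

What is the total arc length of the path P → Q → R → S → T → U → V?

Arc length = 7 + 6 + 13 + 14 + 10 + 15 = 65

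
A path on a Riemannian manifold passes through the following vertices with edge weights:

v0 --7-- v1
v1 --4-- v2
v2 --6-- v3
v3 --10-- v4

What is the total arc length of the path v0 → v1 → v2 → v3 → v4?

Arc length = 7 + 4 + 6 + 10 = 27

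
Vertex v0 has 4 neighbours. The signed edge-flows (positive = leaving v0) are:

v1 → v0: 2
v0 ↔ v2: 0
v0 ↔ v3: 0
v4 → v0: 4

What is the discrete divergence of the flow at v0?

Divergence = sum of outgoing flows = (-2) + 0 + 0 + (-4) = -6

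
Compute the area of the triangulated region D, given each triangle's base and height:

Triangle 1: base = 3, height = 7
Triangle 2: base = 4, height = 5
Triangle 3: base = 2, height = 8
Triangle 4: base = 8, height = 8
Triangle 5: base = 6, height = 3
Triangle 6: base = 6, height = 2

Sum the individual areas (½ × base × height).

(1/2)×3×7 + (1/2)×4×5 + (1/2)×2×8 + (1/2)×8×8 + (1/2)×6×3 + (1/2)×6×2 = 75.5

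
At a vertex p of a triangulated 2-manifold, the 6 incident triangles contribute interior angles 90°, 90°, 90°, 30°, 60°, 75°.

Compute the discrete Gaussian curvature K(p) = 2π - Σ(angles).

Sum of angles = 435°. K = 360° - 435° = -75° = -5π/12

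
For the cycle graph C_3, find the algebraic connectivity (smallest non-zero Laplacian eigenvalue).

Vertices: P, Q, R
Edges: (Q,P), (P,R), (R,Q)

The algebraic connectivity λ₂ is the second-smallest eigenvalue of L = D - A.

The cycle graph C_n has Laplacian eigenvalues λ_k = 2 − 2cos(2πk/n), k = 0, 1, …, n−1. Here n = 3:
k=0: 2 − 2cos(0) = 0.0; k=1: 2 − 2cos(2π/3) = 3.0; k=2: 2 − 2cos(4π/3) = 3.0.
Laplacian eigenvalues: [0.0, 3.0, 3.0]. Algebraic connectivity (smallest non-zero eigenvalue) = 3.0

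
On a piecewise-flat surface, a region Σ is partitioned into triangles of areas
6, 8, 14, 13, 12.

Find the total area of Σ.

6 + 8 + 14 + 13 + 12 = 53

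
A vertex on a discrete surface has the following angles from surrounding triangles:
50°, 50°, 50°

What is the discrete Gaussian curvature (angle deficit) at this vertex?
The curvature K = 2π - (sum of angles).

Sum of angles = 150°. K = 360° - 150° = 210° = 7π/6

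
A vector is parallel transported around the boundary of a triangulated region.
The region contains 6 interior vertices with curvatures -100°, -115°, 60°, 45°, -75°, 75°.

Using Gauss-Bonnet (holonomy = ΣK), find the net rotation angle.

Holonomy = total enclosed curvature = (-100°) + (-115°) + 60° + 45° + (-75°) + 75° = -110°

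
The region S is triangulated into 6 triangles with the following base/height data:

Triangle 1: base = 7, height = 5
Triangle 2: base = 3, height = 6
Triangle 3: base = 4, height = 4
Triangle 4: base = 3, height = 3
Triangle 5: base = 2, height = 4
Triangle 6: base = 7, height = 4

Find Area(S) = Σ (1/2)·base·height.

(1/2)×7×5 + (1/2)×3×6 + (1/2)×4×4 + (1/2)×3×3 + (1/2)×2×4 + (1/2)×7×4 = 57.0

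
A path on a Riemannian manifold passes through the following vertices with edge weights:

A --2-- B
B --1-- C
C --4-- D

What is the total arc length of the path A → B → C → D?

Arc length = 2 + 1 + 4 = 7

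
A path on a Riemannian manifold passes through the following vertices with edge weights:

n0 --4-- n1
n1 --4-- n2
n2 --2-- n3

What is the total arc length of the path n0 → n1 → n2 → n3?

Arc length = 4 + 4 + 2 = 10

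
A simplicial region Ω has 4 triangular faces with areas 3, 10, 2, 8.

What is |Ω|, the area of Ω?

3 + 10 + 2 + 8 = 23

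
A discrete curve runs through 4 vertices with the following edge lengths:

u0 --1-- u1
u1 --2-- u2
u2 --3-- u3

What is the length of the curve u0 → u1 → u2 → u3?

Arc length = 1 + 2 + 3 = 6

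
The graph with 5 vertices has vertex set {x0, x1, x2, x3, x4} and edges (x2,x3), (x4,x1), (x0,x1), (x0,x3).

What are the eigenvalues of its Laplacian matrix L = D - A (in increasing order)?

Degrees: deg(x0) = 2, deg(x1) = 2, deg(x2) = 1, deg(x3) = 2, deg(x4) = 1.
L = D − A with rows/columns ordered (x0, x1, x2, x3, x4):
  [ 2, -1,  0, -1,  0]
  [-1,  2,  0,  0, -1]
  [ 0,  0,  1, -1,  0]
  [-1,  0, -1,  2,  0]
  [ 0, -1,  0,  0,  1]
Characteristic polynomial: det(λI − L) = λ(λ² − 3λ + 1)(λ² − 5λ + 5).
Roots: λ = 0; (λ² − 3λ + 1) = 0 ⇒ λ = (3 ± √5)/2 ≈ 0.382, 2.618; (λ² − 5λ + 5) = 0 ⇒ λ = (5 ± √5)/2 ≈ 1.382, 3.618.
(Check: the roots sum (with multiplicity) to 8, matching trace L = Σdeg = 2·4 = 8.)
Laplacian eigenvalues (increasing order): [0.0, 0.382, 1.382, 2.618, 3.618]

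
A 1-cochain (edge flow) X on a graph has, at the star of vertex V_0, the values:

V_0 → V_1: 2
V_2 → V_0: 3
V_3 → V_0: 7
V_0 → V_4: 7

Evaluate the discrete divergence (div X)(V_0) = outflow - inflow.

Divergence = sum of outgoing flows = 2 + (-3) + (-7) + 7 = -1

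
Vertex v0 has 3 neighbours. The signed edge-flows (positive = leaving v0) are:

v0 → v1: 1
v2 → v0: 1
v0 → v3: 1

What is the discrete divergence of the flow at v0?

Divergence = sum of outgoing flows = 1 + (-1) + 1 = 1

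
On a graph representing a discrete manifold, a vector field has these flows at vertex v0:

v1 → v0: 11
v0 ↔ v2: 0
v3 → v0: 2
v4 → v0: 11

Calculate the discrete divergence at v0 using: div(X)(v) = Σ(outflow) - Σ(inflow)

Divergence = sum of outgoing flows = (-11) + 0 + (-2) + (-11) = -24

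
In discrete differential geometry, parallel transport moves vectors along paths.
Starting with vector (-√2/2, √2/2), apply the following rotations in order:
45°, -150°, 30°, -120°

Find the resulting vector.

Total rotation: 45° + (-150°) + 30° + (-120°) = -195° ≡ 165° (mod 360°). Final vector: (0.5000, -0.8660)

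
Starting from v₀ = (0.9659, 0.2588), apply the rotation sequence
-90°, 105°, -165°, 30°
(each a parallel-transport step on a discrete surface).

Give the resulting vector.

Total rotation: (-90°) + 105° + (-165°) + 30° = -120°. Final vector: (-0.2588, -0.9659)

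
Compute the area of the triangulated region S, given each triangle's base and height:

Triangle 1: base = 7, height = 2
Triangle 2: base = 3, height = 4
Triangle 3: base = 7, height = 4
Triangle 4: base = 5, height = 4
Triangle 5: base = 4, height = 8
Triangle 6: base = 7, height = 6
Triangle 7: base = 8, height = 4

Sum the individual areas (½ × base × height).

(1/2)×7×2 + (1/2)×3×4 + (1/2)×7×4 + (1/2)×5×4 + (1/2)×4×8 + (1/2)×7×6 + (1/2)×8×4 = 90.0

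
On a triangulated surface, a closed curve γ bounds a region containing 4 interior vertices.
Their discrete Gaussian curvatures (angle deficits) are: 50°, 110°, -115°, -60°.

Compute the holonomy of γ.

Holonomy = total enclosed curvature = 50° + 110° + (-115°) + (-60°) = -15°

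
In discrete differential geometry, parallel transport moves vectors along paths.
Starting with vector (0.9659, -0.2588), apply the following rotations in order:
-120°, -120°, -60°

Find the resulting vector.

Total rotation: (-120°) + (-120°) + (-60°) = -300° ≡ 60° (mod 360°). Final vector: (0.7071, 0.7071)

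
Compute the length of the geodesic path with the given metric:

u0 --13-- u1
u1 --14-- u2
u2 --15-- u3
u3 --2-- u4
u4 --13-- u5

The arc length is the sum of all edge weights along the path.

Arc length = 13 + 14 + 15 + 2 + 13 = 57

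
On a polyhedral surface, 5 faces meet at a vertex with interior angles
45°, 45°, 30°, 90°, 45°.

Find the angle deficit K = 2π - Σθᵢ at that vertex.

Sum of angles = 255°. K = 360° - 255° = 105° = 7π/12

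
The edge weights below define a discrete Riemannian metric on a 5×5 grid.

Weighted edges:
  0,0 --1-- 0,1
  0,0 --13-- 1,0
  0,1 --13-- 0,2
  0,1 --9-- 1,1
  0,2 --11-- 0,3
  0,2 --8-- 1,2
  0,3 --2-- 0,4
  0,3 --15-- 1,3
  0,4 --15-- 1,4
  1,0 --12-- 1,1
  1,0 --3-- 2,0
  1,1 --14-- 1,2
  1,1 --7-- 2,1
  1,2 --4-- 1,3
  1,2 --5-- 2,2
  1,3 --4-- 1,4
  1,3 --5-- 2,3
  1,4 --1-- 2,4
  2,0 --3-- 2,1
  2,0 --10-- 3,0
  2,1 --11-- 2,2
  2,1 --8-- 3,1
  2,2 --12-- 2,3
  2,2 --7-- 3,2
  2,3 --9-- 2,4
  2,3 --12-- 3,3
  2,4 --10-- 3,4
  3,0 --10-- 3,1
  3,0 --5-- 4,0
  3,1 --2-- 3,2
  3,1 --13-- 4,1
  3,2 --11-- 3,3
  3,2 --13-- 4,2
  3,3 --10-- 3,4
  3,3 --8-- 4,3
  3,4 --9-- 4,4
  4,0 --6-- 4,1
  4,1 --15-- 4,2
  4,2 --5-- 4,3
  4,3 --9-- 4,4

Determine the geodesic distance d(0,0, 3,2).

Shortest path: 0,0 → 0,1 → 1,1 → 2,1 → 3,1 → 3,2, total weight = 27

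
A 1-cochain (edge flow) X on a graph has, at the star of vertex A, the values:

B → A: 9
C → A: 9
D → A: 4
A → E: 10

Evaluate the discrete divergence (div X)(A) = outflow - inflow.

Divergence = sum of outgoing flows = (-9) + (-9) + (-4) + 10 = -12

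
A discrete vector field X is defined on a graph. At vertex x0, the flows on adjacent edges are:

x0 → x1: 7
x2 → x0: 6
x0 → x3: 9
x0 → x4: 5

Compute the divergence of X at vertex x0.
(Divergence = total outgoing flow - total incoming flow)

Divergence = sum of outgoing flows = 7 + (-6) + 9 + 5 = 15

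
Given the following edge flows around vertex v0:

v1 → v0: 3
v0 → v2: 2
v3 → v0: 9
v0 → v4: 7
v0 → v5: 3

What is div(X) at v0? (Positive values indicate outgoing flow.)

Divergence = sum of outgoing flows = (-3) + 2 + (-9) + 7 + 3 = 0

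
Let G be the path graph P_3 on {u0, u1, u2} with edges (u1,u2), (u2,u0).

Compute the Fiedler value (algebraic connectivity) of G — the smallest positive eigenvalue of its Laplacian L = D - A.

The path graph P_n has Laplacian eigenvalues λ_k = 2 − 2cos(kπ/n), k = 0, 1, …, n−1. Here n = 3:
k=0: 2 − 2cos(0) = 0.0; k=1: 2 − 2cos(π/3) = 1.0; k=2: 2 − 2cos(2π/3) = 3.0.
Laplacian eigenvalues: [0.0, 1.0, 3.0]. Algebraic connectivity (smallest non-zero eigenvalue) = 1.0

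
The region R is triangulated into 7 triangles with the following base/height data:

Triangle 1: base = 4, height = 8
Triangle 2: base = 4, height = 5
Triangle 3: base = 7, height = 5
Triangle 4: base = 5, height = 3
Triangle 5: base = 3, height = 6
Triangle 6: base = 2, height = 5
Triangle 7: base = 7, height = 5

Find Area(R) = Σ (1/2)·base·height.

(1/2)×4×8 + (1/2)×4×5 + (1/2)×7×5 + (1/2)×5×3 + (1/2)×3×6 + (1/2)×2×5 + (1/2)×7×5 = 82.5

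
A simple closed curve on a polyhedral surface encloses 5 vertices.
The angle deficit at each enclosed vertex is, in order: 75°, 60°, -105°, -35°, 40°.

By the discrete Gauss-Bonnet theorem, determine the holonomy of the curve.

Holonomy = total enclosed curvature = 75° + 60° + (-105°) + (-35°) + 40° = 35°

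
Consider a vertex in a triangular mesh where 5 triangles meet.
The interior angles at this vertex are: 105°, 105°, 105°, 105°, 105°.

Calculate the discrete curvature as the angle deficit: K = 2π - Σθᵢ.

Sum of angles = 525°. K = 360° - 525° = -165°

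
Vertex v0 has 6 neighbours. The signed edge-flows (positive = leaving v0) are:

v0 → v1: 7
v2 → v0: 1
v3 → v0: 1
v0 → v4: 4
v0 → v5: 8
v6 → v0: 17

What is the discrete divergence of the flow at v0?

Divergence = sum of outgoing flows = 7 + (-1) + (-1) + 4 + 8 + (-17) = 0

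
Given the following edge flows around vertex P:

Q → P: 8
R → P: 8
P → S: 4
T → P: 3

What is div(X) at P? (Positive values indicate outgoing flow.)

Divergence = sum of outgoing flows = (-8) + (-8) + 4 + (-3) = -15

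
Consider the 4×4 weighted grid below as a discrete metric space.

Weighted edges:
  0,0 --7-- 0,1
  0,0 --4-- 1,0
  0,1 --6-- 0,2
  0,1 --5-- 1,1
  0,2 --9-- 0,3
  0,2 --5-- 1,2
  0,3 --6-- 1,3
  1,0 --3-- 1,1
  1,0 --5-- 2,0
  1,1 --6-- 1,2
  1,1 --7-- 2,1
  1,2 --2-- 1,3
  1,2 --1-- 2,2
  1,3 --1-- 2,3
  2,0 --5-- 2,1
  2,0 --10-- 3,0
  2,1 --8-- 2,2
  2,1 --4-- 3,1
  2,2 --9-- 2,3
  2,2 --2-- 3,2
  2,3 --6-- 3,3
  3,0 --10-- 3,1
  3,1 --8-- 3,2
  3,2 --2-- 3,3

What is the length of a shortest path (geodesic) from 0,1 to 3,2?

Shortest path: 0,1 → 1,1 → 1,2 → 2,2 → 3,2, total weight = 14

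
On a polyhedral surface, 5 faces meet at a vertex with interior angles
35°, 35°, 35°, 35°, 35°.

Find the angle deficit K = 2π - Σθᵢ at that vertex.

Sum of angles = 175°. K = 360° - 175° = 185° = 37π/36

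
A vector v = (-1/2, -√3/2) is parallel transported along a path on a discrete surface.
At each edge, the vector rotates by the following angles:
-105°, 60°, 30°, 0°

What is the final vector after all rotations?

Total rotation: (-105°) + 60° + 30° + 0° = -15°. Final vector: (-0.7071, -0.7071)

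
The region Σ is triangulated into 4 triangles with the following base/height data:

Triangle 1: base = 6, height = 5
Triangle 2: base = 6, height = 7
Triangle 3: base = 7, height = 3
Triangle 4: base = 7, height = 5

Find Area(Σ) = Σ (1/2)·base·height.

(1/2)×6×5 + (1/2)×6×7 + (1/2)×7×3 + (1/2)×7×5 = 64.0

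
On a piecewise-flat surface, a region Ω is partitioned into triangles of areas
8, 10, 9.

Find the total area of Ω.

8 + 10 + 9 = 27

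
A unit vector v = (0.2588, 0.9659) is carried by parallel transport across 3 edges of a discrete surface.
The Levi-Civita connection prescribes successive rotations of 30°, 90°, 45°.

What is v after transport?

Total rotation: 30° + 90° + 45° = 165°. Final vector: (-0.5000, -0.8660)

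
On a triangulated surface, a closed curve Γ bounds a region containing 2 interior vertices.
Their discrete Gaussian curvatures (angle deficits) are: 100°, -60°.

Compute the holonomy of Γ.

Holonomy = total enclosed curvature = 100° + (-60°) = 40°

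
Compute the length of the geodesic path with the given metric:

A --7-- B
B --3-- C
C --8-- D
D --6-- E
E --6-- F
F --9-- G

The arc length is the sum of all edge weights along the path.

Arc length = 7 + 3 + 8 + 6 + 6 + 9 = 39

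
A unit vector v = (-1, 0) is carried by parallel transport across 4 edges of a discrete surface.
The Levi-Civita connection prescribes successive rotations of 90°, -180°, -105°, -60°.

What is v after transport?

Total rotation: 90° + (-180°) + (-105°) + (-60°) = -255° ≡ 105° (mod 360°). Final vector: (0.2588, -0.9659)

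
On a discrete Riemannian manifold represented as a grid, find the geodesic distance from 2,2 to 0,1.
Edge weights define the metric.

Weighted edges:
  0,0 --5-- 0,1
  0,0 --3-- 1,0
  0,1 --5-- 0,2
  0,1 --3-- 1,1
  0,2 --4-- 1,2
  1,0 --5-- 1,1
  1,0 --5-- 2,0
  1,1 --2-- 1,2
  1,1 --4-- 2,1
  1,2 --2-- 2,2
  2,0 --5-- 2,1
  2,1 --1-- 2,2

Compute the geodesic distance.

Shortest path: 2,2 → 1,2 → 1,1 → 0,1, total weight = 7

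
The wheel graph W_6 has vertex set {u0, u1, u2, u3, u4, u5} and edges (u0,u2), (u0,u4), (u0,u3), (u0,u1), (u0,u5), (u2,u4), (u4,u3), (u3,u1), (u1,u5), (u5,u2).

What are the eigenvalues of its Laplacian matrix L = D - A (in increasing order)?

The wheel W_6 is the join K_1 ∨ C_5 (a hub joined to every vertex of a cycle of length 5). For a join G ∨ H (G on p vertices, H on q vertices) the Laplacian spectrum is 0, p+q, the eigenvalues of L(G) other than one 0 each shifted by +q, and the eigenvalues of L(H) other than one 0 each shifted by +p. With G = K_1 (p = 1, nothing left after dropping its 0) and H = C_5 (q = 5, eigenvalues 2 − 2cos(2πk/5), k = 0, …, 4; drop k = 0), the spectrum of W_6 is 0, 6, and 1 + (2 − 2cos(2πk/5)) = 3 − 2cos(2πk/5) for k = 1, …, 4:
k=1: 3 − 2cos(2π/5) = 2.382; k=2: 3 − 2cos(4π/5) = 4.618; k=3: 3 − 2cos(6π/5) = 4.618; k=4: 3 − 2cos(8π/5) = 2.382.
Laplacian eigenvalues (increasing order): [0.0, 2.382, 2.382, 4.618, 4.618, 6.0]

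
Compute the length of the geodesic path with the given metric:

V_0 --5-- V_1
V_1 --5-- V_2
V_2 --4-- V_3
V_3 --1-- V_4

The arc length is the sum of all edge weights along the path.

Arc length = 5 + 5 + 4 + 1 = 15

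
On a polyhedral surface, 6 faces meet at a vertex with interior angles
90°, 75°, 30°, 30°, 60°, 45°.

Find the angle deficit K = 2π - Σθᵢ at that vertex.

Sum of angles = 330°. K = 360° - 330° = 30° = π/6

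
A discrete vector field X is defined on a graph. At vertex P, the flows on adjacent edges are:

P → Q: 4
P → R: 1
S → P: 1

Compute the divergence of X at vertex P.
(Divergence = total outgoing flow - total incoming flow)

Divergence = sum of outgoing flows = 4 + 1 + (-1) = 4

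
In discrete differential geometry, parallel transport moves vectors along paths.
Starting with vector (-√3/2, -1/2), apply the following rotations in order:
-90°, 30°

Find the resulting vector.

Total rotation: (-90°) + 30° = -60°. Final vector: (-0.8660, 0.5000)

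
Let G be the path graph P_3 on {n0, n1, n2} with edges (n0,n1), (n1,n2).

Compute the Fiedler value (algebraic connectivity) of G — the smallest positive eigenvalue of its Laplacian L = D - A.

The path graph P_n has Laplacian eigenvalues λ_k = 2 − 2cos(kπ/n), k = 0, 1, …, n−1. Here n = 3:
k=0: 2 − 2cos(0) = 0.0; k=1: 2 − 2cos(π/3) = 1.0; k=2: 2 − 2cos(2π/3) = 3.0.
Laplacian eigenvalues: [0.0, 1.0, 3.0]. Algebraic connectivity (smallest non-zero eigenvalue) = 1.0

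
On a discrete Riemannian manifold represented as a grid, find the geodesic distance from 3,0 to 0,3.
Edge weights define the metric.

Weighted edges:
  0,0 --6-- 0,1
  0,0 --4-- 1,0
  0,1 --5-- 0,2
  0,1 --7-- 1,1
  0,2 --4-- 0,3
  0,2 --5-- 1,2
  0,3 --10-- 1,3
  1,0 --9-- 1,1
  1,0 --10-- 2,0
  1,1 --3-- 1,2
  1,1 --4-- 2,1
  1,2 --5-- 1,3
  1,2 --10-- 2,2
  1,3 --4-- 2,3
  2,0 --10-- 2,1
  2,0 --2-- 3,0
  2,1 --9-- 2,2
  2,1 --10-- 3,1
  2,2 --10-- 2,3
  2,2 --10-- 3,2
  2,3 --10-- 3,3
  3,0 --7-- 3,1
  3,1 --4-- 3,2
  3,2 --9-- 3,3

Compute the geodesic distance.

Shortest path: 3,0 → 2,0 → 2,1 → 1,1 → 1,2 → 0,2 → 0,3, total weight = 28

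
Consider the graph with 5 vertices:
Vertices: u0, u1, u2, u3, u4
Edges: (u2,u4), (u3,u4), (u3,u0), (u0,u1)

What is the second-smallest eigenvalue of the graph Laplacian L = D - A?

Degrees: deg(u0) = 2, deg(u1) = 1, deg(u2) = 1, deg(u3) = 2, deg(u4) = 2.
L = D − A with rows/columns ordered (u0, u1, u2, u3, u4):
  [ 2, -1,  0, -1,  0]
  [-1,  1,  0,  0,  0]
  [ 0,  0,  1,  0, -1]
  [-1,  0,  0,  2, -1]
  [ 0,  0, -1, -1,  2]
Characteristic polynomial: det(λI − L) = λ(λ² − 3λ + 1)(λ² − 5λ + 5).
Roots: λ = 0; (λ² − 3λ + 1) = 0 ⇒ λ = (3 ± √5)/2 ≈ 0.382, 2.618; (λ² − 5λ + 5) = 0 ⇒ λ = (5 ± √5)/2 ≈ 1.382, 3.618.
(Check: the roots sum (with multiplicity) to 8, matching trace L = Σdeg = 2·4 = 8.)
Laplacian eigenvalues: [0.0, 0.382, 1.382, 2.618, 3.618]. Algebraic connectivity (smallest non-zero eigenvalue) = 0.382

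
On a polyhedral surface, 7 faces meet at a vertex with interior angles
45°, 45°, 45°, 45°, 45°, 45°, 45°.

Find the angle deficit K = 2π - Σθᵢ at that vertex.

Sum of angles = 315°. K = 360° - 315° = 45° = π/4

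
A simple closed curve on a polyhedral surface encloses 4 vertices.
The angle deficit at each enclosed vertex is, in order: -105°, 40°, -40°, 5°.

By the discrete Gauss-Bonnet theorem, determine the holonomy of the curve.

Holonomy = total enclosed curvature = (-105°) + 40° + (-40°) + 5° = -100°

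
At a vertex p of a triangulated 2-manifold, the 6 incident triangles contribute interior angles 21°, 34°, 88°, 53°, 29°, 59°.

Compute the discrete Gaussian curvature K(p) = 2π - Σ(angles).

Sum of angles = 284°. K = 360° - 284° = 76° = 19π/45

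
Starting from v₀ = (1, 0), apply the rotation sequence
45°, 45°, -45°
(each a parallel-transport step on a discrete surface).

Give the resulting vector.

Total rotation: 45° + 45° + (-45°) = 45°. Final vector: (0.7071, 0.7071)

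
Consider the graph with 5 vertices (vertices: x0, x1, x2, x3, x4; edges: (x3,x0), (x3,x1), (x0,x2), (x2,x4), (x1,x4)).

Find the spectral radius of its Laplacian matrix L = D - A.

Degrees: deg(x0) = 2, deg(x1) = 2, deg(x2) = 2, deg(x3) = 2, deg(x4) = 2.
L = D − A with rows/columns ordered (x0, x1, x2, x3, x4):
  [ 2,  0, -1, -1,  0]
  [ 0,  2,  0, -1, -1]
  [-1,  0,  2,  0, -1]
  [-1, -1,  0,  2,  0]
  [ 0, -1, -1,  0,  2]
Characteristic polynomial: det(λI − L) = λ(λ² − 5λ + 5)².
Roots: λ = 0; (λ² − 5λ + 5) = 0 ⇒ λ = (5 ± √5)/2 ≈ 1.382, 3.618 (multiplicity 2).
(Check: the roots sum (with multiplicity) to 10, matching trace L = Σdeg = 2·5 = 10.)
Laplacian eigenvalues: [0.0, 1.382, 1.382, 3.618, 3.618]. Largest eigenvalue (spectral radius) = 3.618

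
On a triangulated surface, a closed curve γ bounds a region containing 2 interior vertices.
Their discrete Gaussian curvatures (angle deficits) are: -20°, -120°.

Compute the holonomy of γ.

Holonomy = total enclosed curvature = (-20°) + (-120°) = -140°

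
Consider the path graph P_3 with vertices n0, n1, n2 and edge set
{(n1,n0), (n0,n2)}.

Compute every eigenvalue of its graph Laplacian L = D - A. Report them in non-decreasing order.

The path graph P_n has Laplacian eigenvalues λ_k = 2 − 2cos(kπ/n), k = 0, 1, …, n−1. Here n = 3:
k=0: 2 − 2cos(0) = 0.0; k=1: 2 − 2cos(π/3) = 1.0; k=2: 2 − 2cos(2π/3) = 3.0.
Laplacian eigenvalues (increasing order): [0.0, 1.0, 3.0]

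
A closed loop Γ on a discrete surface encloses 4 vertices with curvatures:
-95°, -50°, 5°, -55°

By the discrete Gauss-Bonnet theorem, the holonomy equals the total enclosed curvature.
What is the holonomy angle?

Holonomy = total enclosed curvature = (-95°) + (-50°) + 5° + (-55°) = -195°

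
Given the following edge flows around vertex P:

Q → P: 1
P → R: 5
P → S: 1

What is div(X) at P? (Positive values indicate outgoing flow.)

Divergence = sum of outgoing flows = (-1) + 5 + 1 = 5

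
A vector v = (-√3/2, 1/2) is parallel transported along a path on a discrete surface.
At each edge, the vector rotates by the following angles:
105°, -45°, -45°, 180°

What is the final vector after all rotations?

Total rotation: 105° + (-45°) + (-45°) + 180° = 195° ≡ -165° (mod 360°). Final vector: (0.9659, -0.2588)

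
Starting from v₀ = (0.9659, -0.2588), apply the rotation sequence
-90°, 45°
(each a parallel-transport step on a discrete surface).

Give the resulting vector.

Total rotation: (-90°) + 45° = -45°. Final vector: (0.5000, -0.8660)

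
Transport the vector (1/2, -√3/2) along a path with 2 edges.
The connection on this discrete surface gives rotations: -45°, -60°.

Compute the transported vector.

Total rotation: (-45°) + (-60°) = -105°. Final vector: (-0.9659, -0.2588)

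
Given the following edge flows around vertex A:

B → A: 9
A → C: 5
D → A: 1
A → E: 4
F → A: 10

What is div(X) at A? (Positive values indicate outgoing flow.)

Divergence = sum of outgoing flows = (-9) + 5 + (-1) + 4 + (-10) = -11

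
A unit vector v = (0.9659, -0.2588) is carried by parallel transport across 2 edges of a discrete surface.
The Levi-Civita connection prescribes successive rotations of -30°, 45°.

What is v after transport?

Total rotation: (-30°) + 45° = 15°. Final vector: (1, 0)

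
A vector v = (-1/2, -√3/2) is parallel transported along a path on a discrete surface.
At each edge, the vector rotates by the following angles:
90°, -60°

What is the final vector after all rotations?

Total rotation: 90° + (-60°) = 30°. Final vector: (0, -1)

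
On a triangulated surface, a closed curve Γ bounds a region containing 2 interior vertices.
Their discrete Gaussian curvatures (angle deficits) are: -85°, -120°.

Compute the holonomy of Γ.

Holonomy = total enclosed curvature = (-85°) + (-120°) = -205°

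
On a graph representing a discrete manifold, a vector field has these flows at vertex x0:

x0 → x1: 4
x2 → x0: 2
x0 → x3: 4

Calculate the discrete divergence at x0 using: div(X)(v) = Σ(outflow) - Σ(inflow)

Divergence = sum of outgoing flows = 4 + (-2) + 4 = 6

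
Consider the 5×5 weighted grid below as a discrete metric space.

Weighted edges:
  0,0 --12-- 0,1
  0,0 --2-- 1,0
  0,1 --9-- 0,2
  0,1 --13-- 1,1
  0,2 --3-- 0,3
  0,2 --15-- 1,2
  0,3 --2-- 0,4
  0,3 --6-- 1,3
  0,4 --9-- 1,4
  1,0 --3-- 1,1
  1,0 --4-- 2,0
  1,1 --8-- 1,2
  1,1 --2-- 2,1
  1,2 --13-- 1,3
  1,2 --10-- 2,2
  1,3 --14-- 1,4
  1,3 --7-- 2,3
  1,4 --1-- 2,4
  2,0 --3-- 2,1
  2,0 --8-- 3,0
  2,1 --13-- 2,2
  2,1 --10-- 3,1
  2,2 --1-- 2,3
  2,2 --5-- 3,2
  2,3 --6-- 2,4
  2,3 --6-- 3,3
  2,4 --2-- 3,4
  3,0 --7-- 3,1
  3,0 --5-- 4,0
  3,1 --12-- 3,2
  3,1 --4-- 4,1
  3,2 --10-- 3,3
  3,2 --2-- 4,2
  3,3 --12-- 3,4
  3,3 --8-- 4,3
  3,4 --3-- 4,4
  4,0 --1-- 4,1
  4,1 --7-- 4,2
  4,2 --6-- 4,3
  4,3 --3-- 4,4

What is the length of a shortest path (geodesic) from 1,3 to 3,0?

Shortest path: 1,3 → 2,3 → 2,2 → 3,2 → 4,2 → 4,1 → 4,0 → 3,0, total weight = 28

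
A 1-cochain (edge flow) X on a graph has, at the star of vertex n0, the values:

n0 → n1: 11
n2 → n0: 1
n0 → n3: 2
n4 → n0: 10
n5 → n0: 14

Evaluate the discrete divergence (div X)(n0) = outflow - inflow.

Divergence = sum of outgoing flows = 11 + (-1) + 2 + (-10) + (-14) = -12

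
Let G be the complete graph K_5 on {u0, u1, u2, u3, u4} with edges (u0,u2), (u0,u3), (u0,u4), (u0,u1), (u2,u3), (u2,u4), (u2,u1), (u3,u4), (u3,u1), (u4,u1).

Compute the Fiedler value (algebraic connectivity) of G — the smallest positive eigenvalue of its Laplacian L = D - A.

For the complete graph K_n, L = nI − J (J = all-ones matrix). J has eigenvalues n (once, eigenvector 𝟙) and 0 (multiplicity n−1), so L has eigenvalues 0 (once) and n (multiplicity n−1). Here n = 5: eigenvalue 0 once and 5 with multiplicity 4.
Laplacian eigenvalues: [0.0, 5.0, 5.0, 5.0, 5.0]. Algebraic connectivity (smallest non-zero eigenvalue) = 5.0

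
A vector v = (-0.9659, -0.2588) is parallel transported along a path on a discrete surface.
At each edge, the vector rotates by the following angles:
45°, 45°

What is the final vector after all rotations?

Total rotation: 45° + 45° = 90°. Final vector: (0.2588, -0.9659)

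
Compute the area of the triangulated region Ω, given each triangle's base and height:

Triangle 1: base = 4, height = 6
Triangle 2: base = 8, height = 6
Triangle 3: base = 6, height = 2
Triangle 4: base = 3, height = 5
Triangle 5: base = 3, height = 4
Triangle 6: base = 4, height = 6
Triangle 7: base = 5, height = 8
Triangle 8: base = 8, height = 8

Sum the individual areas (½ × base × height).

(1/2)×4×6 + (1/2)×8×6 + (1/2)×6×2 + (1/2)×3×5 + (1/2)×3×4 + (1/2)×4×6 + (1/2)×5×8 + (1/2)×8×8 = 119.5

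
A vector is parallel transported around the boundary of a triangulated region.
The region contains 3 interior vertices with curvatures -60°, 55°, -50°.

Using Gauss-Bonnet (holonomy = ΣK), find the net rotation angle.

Holonomy = total enclosed curvature = (-60°) + 55° + (-50°) = -55°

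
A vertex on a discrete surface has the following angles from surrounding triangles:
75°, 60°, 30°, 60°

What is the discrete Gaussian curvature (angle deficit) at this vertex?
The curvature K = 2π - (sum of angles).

Sum of angles = 225°. K = 360° - 225° = 135° = 3π/4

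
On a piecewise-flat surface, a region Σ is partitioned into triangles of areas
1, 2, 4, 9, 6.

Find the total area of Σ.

1 + 2 + 4 + 9 + 6 = 22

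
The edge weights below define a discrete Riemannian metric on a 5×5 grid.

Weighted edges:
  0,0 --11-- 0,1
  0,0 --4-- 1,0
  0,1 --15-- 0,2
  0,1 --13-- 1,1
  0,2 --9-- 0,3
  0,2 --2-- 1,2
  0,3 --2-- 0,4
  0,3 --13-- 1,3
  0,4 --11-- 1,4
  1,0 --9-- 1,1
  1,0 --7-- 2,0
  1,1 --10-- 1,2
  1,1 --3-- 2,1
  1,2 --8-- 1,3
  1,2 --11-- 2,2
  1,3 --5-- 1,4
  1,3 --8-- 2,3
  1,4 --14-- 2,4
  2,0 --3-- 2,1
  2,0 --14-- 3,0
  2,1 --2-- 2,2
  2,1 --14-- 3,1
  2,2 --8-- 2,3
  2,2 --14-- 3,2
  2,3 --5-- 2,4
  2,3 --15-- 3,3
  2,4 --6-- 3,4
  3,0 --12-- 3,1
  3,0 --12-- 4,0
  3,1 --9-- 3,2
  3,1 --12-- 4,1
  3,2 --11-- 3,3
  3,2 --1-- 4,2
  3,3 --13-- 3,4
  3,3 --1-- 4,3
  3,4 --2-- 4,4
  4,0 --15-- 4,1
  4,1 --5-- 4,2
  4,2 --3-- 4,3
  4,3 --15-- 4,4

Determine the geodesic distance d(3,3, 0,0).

Shortest path: 3,3 → 4,3 → 4,2 → 3,2 → 2,2 → 2,1 → 2,0 → 1,0 → 0,0, total weight = 35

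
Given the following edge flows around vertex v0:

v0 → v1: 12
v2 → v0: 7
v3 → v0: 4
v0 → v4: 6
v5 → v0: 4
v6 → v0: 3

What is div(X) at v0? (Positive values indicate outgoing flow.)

Divergence = sum of outgoing flows = 12 + (-7) + (-4) + 6 + (-4) + (-3) = 0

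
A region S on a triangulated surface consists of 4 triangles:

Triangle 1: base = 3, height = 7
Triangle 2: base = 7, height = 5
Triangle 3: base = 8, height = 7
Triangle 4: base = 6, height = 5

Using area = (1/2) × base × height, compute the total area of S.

(1/2)×3×7 + (1/2)×7×5 + (1/2)×8×7 + (1/2)×6×5 = 71.0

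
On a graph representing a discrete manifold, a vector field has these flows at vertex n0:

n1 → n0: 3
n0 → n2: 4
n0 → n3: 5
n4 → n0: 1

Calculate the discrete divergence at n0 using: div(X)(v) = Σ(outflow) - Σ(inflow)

Divergence = sum of outgoing flows = (-3) + 4 + 5 + (-1) = 5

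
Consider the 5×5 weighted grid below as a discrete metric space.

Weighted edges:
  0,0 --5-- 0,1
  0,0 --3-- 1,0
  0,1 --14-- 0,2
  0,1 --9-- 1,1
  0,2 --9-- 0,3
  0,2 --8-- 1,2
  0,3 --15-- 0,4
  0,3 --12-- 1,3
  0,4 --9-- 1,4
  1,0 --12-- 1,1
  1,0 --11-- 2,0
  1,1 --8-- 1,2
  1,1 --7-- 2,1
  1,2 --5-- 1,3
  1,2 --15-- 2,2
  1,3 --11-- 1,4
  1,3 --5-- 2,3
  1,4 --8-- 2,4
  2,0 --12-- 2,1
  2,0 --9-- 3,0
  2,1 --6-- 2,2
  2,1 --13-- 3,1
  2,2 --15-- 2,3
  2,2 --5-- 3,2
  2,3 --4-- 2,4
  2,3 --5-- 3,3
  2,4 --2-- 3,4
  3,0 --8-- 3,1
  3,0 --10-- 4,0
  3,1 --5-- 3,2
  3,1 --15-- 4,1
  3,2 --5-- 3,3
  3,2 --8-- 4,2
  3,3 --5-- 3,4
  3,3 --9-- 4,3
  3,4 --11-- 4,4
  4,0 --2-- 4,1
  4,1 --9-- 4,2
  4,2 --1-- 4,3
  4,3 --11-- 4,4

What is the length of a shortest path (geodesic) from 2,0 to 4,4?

Shortest path: 2,0 → 3,0 → 4,0 → 4,1 → 4,2 → 4,3 → 4,4, total weight = 42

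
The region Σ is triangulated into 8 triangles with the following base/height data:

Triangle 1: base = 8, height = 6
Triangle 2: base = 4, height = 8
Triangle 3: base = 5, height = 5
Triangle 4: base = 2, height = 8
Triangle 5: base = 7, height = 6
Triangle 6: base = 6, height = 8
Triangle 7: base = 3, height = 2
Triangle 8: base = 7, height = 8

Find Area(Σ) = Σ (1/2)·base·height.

(1/2)×8×6 + (1/2)×4×8 + (1/2)×5×5 + (1/2)×2×8 + (1/2)×7×6 + (1/2)×6×8 + (1/2)×3×2 + (1/2)×7×8 = 136.5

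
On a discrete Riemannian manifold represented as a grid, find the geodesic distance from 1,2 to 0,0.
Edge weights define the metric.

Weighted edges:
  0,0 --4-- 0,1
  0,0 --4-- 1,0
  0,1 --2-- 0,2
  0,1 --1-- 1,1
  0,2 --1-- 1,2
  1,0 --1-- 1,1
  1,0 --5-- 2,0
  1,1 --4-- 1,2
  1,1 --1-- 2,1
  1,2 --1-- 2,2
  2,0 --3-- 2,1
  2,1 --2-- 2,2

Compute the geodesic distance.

Shortest path: 1,2 → 0,2 → 0,1 → 0,0, total weight = 7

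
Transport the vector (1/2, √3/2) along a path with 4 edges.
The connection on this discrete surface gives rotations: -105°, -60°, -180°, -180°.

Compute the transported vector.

Total rotation: (-105°) + (-60°) + (-180°) + (-180°) = -525° ≡ -165° (mod 360°). Final vector: (-0.2588, -0.9659)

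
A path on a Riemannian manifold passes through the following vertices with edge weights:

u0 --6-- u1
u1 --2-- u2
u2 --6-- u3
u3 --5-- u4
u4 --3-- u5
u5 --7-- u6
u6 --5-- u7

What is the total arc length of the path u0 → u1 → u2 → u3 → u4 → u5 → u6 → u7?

Arc length = 6 + 2 + 6 + 5 + 3 + 7 + 5 = 34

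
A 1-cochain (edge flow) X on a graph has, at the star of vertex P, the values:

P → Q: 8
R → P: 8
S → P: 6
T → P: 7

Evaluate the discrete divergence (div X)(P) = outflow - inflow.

Divergence = sum of outgoing flows = 8 + (-8) + (-6) + (-7) = -13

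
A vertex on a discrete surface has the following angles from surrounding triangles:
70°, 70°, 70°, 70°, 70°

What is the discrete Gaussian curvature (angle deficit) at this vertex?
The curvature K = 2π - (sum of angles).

Sum of angles = 350°. K = 360° - 350° = 10°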